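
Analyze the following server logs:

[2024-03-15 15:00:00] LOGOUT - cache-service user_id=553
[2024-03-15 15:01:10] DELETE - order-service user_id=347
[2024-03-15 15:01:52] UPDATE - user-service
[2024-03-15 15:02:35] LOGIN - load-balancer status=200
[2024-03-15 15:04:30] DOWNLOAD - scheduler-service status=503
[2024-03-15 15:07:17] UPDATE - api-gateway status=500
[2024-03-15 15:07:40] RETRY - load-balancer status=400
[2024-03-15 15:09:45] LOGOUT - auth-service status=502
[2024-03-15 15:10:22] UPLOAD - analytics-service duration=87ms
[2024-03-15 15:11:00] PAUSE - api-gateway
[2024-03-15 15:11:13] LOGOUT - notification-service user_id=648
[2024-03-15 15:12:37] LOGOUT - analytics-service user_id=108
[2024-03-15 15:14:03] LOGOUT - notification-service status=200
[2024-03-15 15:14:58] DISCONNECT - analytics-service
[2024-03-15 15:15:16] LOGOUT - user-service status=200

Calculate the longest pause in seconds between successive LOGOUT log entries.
585

To find the longest gap:

1. Extract all LOGOUT events in chronological order
2. Calculate time differences between consecutive events
3. Find the maximum difference
4. Longest gap: 585 seconds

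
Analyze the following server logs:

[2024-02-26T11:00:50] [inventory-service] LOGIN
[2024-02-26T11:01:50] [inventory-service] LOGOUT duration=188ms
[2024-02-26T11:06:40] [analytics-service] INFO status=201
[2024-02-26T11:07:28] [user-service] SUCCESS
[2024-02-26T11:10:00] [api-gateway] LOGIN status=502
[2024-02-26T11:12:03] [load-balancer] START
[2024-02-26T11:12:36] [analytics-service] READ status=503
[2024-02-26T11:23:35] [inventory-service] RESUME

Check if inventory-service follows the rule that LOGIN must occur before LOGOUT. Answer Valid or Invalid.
Valid

To validate ordering:

1. Required order: LOGIN → LOGOUT
2. Rule: LOGIN must occur before LOGOUT
3. Check actual order of events for inventory-service
4. Result: Valid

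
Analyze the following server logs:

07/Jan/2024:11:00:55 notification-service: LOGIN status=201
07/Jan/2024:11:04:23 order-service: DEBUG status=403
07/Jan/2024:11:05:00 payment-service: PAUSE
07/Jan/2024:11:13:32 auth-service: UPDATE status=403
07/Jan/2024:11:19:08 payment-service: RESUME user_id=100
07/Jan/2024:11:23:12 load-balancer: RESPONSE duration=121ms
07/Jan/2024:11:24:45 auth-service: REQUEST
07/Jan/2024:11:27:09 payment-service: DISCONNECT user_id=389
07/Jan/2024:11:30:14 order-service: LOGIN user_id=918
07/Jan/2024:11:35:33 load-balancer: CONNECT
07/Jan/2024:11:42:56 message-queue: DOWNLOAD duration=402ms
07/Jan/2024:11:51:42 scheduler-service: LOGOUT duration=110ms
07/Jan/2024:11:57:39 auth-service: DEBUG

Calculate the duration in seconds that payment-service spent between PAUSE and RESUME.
848

To calculate state duration:

1. Find PAUSE event for payment-service: 07/Jan/2024:11:05:00
2. Find RESUME event for payment-service: 07/Jan/2024:11:19:08
3. Calculate duration: 07/Jan/2024:11:19:08 - 07/Jan/2024:11:05:00 = 848 seconds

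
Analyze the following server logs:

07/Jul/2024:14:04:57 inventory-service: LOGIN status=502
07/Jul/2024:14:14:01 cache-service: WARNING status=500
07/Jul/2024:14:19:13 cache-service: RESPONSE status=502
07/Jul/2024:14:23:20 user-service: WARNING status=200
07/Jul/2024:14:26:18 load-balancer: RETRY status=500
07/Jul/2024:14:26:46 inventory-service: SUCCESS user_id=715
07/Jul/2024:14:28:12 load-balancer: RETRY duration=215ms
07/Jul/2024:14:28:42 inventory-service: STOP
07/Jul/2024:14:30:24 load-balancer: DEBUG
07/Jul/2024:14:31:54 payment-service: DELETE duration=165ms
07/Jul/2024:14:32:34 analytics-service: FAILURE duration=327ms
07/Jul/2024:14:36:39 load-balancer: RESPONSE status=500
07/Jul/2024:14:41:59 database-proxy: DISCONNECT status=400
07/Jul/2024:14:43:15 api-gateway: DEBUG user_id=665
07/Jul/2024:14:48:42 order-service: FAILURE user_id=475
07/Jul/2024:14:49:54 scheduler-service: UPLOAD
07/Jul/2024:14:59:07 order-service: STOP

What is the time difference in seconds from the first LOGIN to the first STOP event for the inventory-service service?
1425

To find the time between events:

1. Locate the first LOGIN event for inventory-service: 07/Jul/2024:14:04:57
2. Locate the first STOP event for inventory-service: 07/Jul/2024:14:28:42
3. Calculate the difference: 07/Jul/2024:14:28:42 - 07/Jul/2024:14:04:57 = 1425 seconds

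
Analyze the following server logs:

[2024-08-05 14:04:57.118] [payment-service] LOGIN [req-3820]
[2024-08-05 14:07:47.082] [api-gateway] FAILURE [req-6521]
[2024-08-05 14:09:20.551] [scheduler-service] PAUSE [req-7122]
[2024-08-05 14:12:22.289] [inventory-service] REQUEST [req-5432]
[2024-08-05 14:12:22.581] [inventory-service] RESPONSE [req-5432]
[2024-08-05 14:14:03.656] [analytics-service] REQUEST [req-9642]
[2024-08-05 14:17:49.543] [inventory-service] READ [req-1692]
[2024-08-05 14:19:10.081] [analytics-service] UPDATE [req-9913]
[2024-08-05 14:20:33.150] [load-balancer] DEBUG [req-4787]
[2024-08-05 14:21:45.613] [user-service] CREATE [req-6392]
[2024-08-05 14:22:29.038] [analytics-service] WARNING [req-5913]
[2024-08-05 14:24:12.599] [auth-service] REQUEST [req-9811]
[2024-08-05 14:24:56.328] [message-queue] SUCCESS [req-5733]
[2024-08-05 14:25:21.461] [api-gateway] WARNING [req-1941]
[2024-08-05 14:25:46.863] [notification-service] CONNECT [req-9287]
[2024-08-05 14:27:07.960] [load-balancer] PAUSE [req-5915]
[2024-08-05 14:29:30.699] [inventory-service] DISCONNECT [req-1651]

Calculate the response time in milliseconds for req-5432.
292

To calculate latency:

1. Find REQUEST with id req-5432: 2024-08-05 14:12:22.289
2. Find RESPONSE with id req-5432: 2024-08-05 14:12:22.581
3. Latency: 2024-08-05 14:12:22.581 - 2024-08-05 14:12:22.289 = 292ms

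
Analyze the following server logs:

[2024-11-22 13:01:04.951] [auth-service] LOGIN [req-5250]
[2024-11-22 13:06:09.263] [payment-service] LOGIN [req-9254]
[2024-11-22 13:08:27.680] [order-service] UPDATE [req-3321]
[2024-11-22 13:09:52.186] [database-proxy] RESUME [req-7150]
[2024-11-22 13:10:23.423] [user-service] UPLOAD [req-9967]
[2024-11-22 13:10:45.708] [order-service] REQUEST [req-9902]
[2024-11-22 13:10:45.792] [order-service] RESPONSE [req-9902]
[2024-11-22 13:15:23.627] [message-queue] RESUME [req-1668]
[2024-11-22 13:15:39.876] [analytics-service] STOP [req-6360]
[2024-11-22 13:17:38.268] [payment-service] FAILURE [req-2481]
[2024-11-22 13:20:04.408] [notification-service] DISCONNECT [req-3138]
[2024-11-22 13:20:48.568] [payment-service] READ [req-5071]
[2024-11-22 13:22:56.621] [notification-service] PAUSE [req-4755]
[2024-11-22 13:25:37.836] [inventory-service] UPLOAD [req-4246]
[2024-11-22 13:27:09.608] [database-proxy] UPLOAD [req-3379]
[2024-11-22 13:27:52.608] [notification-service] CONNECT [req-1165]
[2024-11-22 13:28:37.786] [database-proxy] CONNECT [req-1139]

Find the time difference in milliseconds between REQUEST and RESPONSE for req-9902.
84

To calculate latency:

1. Find REQUEST with id req-9902: 2024-11-22 13:10:45.708
2. Find RESPONSE with id req-9902: 2024-11-22 13:10:45.792
3. Latency: 2024-11-22 13:10:45.792 - 2024-11-22 13:10:45.708 = 84ms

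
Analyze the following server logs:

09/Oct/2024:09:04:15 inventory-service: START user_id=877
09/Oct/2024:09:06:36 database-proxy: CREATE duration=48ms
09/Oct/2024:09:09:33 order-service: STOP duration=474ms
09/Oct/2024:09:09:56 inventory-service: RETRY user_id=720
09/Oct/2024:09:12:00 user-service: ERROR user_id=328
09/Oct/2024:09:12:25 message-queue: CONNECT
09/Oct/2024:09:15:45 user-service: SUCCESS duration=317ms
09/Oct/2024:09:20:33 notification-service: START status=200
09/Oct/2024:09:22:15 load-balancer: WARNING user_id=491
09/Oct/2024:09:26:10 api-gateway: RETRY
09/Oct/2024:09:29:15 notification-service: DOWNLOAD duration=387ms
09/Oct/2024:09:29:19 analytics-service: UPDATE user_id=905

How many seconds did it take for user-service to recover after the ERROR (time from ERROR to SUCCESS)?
225

To calculate recovery time:

1. Find ERROR event for user-service: 09/Oct/2024:09:12:00
2. Find next SUCCESS event for user-service: 09/Oct/2024:09:15:45
3. Recovery time: 09/Oct/2024:09:15:45 - 09/Oct/2024:09:12:00 = 225 seconds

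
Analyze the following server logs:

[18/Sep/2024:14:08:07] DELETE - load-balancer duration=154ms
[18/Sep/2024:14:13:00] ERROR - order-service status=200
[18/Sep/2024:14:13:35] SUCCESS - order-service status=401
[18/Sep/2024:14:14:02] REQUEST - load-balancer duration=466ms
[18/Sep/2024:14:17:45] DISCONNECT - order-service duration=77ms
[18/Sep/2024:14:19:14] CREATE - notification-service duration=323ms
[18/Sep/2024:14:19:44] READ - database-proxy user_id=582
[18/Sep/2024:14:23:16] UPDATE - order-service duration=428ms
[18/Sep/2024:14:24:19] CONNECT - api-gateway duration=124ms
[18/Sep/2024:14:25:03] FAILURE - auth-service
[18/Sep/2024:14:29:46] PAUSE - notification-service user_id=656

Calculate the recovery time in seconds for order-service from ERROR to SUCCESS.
35

To calculate recovery time:

1. Find ERROR event for order-service: 18/Sep/2024:14:13:00
2. Find next SUCCESS event for order-service: 18/Sep/2024:14:13:35
3. Recovery time: 18/Sep/2024:14:13:35 - 18/Sep/2024:14:13:00 = 35 seconds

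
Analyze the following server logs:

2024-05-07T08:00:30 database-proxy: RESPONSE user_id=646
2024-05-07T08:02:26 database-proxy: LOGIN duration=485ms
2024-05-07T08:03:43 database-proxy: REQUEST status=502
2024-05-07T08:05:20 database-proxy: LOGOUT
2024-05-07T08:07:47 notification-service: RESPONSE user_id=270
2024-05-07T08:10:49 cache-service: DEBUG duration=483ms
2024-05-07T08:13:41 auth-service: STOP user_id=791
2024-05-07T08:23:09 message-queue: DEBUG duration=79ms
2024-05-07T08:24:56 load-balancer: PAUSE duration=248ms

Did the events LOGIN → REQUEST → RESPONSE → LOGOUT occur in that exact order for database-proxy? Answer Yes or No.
No

To verify sequence order:

1. Find all events in sequence LOGIN → REQUEST → RESPONSE → LOGOUT for database-proxy
2. Extract their timestamps
3. Check if timestamps are in ascending order
4. Result: No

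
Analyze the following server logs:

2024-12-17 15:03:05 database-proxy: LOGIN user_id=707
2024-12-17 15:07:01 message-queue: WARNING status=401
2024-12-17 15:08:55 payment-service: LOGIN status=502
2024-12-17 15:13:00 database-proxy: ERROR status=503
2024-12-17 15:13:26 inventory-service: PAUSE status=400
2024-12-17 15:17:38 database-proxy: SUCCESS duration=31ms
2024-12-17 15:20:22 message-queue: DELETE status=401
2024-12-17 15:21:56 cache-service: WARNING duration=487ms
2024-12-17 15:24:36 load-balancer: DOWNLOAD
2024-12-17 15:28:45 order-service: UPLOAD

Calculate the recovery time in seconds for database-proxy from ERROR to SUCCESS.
278

To calculate recovery time:

1. Find ERROR event for database-proxy: 2024-12-17 15:13:00
2. Find next SUCCESS event for database-proxy: 2024-12-17 15:17:38
3. Recovery time: 2024-12-17 15:17:38 - 2024-12-17 15:13:00 = 278 seconds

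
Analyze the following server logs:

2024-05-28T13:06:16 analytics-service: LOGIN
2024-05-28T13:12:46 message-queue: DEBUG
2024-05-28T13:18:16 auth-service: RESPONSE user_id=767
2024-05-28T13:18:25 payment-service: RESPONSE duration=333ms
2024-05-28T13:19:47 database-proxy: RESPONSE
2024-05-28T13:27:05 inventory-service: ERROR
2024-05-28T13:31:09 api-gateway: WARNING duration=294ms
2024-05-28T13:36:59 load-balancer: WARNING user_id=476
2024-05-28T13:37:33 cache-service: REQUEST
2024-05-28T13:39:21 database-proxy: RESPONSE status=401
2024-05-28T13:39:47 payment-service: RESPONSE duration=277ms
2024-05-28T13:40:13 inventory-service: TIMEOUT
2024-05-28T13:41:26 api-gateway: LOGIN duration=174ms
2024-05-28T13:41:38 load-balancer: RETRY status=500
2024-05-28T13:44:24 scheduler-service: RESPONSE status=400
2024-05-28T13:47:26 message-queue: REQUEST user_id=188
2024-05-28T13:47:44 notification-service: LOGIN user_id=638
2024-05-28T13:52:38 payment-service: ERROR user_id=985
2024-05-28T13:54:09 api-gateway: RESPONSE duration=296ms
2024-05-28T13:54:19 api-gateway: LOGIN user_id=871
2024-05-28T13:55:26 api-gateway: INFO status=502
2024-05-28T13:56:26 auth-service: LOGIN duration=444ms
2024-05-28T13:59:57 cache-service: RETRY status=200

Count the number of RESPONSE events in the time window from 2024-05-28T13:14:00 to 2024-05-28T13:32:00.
3

To count events in the time window:

1. Window boundaries: 2024-05-28T13:14:00 to 2024-05-28T13:32:00
2. Filter for RESPONSE events within this window
3. Count matching events: 3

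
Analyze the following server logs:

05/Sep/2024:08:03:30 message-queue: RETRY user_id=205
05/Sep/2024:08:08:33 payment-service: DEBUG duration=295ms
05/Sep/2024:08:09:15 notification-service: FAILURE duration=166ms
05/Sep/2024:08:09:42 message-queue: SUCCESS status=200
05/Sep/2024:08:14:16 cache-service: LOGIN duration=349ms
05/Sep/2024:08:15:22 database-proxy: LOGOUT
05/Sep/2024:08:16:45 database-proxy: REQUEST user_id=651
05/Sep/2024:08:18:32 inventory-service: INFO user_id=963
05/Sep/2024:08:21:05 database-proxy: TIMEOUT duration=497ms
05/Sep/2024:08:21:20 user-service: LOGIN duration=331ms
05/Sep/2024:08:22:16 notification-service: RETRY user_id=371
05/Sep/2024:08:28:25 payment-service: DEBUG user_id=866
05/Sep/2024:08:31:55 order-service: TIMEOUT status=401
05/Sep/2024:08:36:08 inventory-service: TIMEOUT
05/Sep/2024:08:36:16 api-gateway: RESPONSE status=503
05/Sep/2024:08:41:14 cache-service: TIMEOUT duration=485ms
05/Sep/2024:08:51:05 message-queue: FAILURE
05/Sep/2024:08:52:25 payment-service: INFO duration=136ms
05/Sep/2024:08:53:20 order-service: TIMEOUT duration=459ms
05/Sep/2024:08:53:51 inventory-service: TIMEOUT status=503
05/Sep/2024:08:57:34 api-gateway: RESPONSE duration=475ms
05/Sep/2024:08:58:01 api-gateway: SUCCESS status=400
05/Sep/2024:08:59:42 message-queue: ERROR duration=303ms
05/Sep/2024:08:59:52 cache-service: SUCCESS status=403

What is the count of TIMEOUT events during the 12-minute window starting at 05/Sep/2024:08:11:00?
1

To count events in the time window:

1. Window boundaries: 05/Sep/2024:08:11:00 to 05/Sep/2024:08:23:00
2. Filter for TIMEOUT events within this window
3. Count matching events: 1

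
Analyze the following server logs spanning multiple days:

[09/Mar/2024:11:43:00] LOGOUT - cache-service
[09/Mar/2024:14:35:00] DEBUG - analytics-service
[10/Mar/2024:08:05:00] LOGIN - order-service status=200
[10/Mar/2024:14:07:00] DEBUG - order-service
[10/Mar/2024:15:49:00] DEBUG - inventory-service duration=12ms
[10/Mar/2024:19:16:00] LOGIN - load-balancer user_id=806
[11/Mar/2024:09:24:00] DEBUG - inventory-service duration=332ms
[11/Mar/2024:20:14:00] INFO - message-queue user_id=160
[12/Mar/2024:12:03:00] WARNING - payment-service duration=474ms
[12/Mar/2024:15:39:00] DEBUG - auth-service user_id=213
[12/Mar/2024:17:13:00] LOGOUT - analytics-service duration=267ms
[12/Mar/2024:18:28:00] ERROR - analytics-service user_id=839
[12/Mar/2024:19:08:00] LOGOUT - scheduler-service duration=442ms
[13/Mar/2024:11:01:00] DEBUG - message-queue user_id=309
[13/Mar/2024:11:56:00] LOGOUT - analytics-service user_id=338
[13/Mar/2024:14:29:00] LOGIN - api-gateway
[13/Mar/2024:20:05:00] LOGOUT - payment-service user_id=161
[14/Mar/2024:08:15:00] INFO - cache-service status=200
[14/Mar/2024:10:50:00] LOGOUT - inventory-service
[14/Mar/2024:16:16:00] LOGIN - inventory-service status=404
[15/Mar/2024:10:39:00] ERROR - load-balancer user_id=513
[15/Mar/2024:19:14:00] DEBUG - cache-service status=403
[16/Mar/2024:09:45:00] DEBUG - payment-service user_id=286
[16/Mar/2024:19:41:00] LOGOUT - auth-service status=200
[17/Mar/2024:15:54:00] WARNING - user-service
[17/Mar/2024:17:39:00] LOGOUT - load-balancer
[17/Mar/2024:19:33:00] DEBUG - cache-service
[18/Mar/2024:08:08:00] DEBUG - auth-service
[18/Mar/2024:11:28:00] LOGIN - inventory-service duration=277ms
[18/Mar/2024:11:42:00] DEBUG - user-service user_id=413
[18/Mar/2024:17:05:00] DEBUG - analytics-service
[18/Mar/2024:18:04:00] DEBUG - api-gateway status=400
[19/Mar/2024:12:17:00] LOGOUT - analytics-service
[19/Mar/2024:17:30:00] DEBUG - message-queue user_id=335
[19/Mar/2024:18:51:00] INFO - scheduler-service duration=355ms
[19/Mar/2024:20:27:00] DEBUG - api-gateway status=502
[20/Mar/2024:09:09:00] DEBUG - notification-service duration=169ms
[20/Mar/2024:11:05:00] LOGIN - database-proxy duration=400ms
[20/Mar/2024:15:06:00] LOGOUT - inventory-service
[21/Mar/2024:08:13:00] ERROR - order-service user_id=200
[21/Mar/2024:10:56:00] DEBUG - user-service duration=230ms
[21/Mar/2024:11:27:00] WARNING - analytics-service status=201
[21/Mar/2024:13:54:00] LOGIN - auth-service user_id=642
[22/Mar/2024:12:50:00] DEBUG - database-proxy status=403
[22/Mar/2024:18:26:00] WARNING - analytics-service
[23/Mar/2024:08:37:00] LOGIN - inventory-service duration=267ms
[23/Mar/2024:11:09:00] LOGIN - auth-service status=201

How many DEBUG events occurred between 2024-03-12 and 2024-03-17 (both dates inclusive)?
5

To filter by date range:

1. Date range: 2024-03-12 through 2024-03-17, both dates inclusive
2. Filter for DEBUG events whose date falls in this range
3. Count matching events: 5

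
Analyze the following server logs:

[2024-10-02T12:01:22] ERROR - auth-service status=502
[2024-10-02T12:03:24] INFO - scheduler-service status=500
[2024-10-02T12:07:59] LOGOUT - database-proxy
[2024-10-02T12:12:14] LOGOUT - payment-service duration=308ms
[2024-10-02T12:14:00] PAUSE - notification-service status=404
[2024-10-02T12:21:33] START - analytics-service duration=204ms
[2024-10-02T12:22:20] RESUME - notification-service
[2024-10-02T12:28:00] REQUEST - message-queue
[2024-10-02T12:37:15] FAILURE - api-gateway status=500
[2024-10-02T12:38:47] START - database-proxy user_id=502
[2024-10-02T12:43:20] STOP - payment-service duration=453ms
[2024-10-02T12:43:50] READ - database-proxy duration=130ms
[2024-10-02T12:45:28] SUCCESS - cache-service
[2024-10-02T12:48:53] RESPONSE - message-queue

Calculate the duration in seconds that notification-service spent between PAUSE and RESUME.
500

To calculate state duration:

1. Find PAUSE event for notification-service: 2024-10-02T12:14:00
2. Find RESUME event for notification-service: 2024-10-02T12:22:20
3. Calculate duration: 2024-10-02T12:22:20 - 2024-10-02T12:14:00 = 500 seconds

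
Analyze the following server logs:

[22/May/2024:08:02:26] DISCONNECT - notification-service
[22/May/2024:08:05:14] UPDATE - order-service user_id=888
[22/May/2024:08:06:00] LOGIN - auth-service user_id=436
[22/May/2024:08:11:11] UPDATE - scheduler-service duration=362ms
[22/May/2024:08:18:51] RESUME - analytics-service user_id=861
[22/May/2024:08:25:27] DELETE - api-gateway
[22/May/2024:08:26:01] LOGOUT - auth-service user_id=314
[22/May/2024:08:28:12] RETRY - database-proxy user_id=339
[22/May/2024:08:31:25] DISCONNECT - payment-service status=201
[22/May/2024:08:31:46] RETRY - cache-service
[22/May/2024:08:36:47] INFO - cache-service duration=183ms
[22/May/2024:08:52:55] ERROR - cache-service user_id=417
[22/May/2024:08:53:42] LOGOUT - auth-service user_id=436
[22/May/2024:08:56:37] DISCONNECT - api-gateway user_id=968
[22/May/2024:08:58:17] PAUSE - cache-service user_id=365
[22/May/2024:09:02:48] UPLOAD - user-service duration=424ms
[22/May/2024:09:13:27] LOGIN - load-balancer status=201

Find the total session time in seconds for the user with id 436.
2862

To calculate session duration:

1. Find LOGIN event for user_id=436: 22/May/2024:08:06:00
2. Find LOGOUT event for user_id=436: 22/May/2024:08:53:42
3. Session duration: 22/May/2024:08:53:42 - 22/May/2024:08:06:00 = 2862 seconds (47 minutes)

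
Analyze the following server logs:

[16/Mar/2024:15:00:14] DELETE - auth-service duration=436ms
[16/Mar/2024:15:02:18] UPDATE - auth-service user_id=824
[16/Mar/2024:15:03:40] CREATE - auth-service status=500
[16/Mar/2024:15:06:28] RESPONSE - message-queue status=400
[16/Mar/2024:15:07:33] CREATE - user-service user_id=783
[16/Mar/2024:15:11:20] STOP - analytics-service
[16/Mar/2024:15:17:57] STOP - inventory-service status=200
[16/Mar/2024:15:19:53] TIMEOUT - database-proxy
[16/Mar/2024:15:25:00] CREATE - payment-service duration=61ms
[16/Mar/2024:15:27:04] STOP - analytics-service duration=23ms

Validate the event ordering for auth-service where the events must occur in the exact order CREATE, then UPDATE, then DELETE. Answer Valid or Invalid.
Invalid

To validate ordering:

1. Required order: CREATE → UPDATE → DELETE
2. Rule: the events must occur in the exact order CREATE, then UPDATE, then DELETE
3. Check actual order of events for auth-service
4. Result: Invalid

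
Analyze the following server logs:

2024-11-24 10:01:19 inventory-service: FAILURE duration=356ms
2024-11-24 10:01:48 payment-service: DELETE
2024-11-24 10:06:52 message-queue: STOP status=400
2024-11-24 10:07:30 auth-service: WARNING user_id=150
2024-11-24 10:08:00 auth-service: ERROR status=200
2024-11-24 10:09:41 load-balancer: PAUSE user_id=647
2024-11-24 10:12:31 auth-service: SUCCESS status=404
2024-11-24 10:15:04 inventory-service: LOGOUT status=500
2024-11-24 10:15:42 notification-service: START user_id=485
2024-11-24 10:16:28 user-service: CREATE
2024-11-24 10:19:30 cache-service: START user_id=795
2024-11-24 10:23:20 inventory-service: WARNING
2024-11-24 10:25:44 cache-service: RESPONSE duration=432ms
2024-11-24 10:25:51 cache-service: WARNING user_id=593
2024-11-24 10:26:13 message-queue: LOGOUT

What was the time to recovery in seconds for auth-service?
271

To calculate recovery time:

1. Find ERROR event for auth-service: 2024-11-24 10:08:00
2. Find next SUCCESS event for auth-service: 2024-11-24 10:12:31
3. Recovery time: 2024-11-24 10:12:31 - 2024-11-24 10:08:00 = 271 seconds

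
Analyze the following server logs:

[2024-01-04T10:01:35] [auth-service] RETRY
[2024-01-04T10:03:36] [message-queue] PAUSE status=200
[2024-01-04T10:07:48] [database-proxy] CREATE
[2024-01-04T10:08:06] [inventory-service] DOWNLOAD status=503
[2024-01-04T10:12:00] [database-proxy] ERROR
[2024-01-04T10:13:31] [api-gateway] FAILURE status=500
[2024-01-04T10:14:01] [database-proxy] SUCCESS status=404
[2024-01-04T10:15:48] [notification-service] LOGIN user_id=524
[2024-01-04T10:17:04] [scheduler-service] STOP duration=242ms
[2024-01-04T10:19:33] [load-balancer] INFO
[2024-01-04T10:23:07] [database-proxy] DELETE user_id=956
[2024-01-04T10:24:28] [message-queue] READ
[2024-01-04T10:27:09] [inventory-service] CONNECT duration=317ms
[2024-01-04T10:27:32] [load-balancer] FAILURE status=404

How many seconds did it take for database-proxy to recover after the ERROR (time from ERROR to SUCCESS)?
121

To calculate recovery time:

1. Find ERROR event for database-proxy: 2024-01-04T10:12:00
2. Find next SUCCESS event for database-proxy: 2024-01-04T10:14:01
3. Recovery time: 2024-01-04T10:14:01 - 2024-01-04T10:12:00 = 121 seconds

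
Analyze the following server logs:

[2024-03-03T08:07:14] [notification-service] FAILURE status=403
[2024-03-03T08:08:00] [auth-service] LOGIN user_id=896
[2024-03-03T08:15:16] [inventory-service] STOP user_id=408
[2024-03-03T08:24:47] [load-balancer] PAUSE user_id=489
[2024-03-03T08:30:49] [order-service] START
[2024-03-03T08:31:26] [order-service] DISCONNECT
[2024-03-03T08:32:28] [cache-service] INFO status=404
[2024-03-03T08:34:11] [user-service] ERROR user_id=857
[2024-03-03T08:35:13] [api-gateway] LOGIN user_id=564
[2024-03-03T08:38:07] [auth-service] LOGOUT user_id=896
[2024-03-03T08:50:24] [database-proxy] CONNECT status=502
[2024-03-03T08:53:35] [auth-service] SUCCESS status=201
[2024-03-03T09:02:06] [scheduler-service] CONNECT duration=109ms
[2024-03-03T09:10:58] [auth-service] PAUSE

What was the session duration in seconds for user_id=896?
1807

To calculate session duration:

1. Find LOGIN event for user_id=896: 2024-03-03T08:08:00
2. Find LOGOUT event for user_id=896: 2024-03-03T08:38:07
3. Session duration: 2024-03-03T08:38:07 - 2024-03-03T08:08:00 = 1807 seconds (30 minutes)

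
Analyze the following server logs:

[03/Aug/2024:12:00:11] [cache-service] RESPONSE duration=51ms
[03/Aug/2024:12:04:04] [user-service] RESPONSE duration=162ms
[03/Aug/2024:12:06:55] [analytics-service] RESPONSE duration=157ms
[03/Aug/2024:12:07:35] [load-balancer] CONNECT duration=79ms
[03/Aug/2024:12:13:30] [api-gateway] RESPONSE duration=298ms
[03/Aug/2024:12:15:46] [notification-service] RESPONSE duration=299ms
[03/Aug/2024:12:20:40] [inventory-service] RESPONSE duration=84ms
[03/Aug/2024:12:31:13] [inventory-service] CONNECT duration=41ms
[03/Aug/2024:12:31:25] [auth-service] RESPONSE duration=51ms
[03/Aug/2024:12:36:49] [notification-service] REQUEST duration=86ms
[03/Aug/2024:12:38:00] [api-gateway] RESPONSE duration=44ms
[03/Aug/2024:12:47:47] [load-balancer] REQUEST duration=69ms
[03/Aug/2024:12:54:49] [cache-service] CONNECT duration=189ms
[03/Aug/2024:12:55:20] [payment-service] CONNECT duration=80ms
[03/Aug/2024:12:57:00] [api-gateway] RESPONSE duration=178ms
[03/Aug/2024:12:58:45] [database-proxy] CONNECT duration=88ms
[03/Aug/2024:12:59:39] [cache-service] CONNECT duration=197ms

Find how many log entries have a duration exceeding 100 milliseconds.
7

To count timeouts:

1. Threshold: 100ms
2. Extract duration from each log entry
3. Count entries where duration > 100
4. Timeout count: 7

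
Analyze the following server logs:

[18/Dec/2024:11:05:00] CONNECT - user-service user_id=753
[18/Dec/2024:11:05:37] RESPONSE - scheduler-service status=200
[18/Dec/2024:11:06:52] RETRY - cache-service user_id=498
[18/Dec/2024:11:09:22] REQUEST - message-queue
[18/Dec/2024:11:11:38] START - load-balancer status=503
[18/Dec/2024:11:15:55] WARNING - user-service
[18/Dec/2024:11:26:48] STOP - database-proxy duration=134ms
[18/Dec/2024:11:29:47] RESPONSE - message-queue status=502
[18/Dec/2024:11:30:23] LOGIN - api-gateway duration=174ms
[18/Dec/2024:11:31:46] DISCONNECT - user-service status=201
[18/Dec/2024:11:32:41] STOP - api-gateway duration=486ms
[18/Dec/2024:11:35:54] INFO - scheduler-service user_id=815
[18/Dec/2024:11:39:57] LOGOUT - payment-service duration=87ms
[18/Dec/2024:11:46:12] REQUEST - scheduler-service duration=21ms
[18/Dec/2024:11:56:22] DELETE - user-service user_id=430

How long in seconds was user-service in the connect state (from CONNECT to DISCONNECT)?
1606

To calculate state duration:

1. Find CONNECT event for user-service: 18/Dec/2024:11:05:00
2. Find DISCONNECT event for user-service: 18/Dec/2024:11:31:46
3. Calculate duration: 18/Dec/2024:11:31:46 - 18/Dec/2024:11:05:00 = 1606 seconds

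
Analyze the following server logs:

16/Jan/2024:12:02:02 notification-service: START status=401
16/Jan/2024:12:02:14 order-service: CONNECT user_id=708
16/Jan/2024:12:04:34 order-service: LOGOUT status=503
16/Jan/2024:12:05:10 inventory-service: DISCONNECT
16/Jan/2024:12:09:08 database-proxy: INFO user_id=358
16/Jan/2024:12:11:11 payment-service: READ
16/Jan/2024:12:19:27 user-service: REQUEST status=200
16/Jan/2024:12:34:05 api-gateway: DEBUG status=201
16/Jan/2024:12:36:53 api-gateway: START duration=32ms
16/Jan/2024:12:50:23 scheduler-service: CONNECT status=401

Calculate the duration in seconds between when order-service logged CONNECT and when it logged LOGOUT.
140

To find the time between events:

1. Locate the first CONNECT event for order-service: 16/Jan/2024:12:02:14
2. Locate the first LOGOUT event for order-service: 16/Jan/2024:12:04:34
3. Calculate the difference: 16/Jan/2024:12:04:34 - 16/Jan/2024:12:02:14 = 140 seconds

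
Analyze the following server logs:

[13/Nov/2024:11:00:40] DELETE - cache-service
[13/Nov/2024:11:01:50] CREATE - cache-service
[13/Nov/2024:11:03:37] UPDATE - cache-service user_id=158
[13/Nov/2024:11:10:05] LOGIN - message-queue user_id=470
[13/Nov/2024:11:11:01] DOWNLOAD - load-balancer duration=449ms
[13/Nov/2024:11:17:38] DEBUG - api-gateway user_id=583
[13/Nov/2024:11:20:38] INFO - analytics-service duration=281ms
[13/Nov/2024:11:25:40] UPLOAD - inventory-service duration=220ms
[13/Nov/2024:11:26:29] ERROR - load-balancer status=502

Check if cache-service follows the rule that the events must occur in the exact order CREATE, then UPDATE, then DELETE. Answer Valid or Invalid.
Invalid

To validate ordering:

1. Required order: CREATE → UPDATE → DELETE
2. Rule: the events must occur in the exact order CREATE, then UPDATE, then DELETE
3. Check actual order of events for cache-service
4. Result: Invalid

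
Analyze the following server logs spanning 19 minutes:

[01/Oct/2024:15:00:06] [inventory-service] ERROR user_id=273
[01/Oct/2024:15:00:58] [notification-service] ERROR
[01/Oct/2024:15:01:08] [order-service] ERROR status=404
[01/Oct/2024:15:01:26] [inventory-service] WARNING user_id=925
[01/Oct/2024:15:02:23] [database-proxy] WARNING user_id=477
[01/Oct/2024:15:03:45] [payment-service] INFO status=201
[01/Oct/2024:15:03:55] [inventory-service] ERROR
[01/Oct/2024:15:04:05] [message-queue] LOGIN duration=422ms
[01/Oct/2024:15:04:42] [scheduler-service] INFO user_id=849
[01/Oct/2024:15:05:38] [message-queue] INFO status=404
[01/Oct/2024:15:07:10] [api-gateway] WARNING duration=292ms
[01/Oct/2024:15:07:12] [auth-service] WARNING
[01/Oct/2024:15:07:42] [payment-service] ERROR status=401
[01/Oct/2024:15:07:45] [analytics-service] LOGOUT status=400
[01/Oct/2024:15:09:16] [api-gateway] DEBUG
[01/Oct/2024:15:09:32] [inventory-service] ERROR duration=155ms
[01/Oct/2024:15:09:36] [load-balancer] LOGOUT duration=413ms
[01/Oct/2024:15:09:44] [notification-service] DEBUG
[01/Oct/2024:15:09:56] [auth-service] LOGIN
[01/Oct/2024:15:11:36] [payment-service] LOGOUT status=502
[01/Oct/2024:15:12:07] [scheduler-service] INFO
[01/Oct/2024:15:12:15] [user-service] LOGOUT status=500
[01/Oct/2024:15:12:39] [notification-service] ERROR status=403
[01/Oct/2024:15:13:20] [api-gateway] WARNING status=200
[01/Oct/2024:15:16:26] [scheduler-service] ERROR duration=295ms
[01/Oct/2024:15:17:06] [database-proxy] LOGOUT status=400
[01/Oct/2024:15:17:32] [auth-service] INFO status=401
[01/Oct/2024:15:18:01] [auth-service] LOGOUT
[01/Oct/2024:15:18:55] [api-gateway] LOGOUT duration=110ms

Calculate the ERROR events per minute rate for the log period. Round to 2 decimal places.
0.42

To calculate the rate:

1. Count total ERROR events: 8
2. Total time period: 19 minutes
3. Rate = 8 / 19 = 0.42 events per minute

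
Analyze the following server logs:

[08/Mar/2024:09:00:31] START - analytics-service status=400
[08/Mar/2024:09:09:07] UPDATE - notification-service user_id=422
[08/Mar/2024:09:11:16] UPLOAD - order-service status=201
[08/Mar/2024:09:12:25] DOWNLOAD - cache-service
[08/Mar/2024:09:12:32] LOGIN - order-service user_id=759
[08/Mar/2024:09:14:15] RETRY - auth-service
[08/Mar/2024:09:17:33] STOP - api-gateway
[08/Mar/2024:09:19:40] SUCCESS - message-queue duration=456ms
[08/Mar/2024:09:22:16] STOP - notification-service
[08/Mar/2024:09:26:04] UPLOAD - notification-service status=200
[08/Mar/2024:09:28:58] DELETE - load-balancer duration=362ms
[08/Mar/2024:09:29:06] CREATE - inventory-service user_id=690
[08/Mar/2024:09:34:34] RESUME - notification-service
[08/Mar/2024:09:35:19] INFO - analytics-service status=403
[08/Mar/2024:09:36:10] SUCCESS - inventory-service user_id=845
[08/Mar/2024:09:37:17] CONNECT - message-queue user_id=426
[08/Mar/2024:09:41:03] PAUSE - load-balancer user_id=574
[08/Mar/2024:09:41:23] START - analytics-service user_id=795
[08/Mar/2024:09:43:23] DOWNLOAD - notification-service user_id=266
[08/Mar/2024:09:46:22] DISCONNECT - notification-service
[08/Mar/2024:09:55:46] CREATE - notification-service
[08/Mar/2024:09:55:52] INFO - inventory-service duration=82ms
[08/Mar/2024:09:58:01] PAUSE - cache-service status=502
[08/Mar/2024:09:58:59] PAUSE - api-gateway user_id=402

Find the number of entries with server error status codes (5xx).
1

To find matching entries:

1. Pattern to match: server error status codes (5xx)
2. Scan each log entry for the pattern
3. Count matches: 1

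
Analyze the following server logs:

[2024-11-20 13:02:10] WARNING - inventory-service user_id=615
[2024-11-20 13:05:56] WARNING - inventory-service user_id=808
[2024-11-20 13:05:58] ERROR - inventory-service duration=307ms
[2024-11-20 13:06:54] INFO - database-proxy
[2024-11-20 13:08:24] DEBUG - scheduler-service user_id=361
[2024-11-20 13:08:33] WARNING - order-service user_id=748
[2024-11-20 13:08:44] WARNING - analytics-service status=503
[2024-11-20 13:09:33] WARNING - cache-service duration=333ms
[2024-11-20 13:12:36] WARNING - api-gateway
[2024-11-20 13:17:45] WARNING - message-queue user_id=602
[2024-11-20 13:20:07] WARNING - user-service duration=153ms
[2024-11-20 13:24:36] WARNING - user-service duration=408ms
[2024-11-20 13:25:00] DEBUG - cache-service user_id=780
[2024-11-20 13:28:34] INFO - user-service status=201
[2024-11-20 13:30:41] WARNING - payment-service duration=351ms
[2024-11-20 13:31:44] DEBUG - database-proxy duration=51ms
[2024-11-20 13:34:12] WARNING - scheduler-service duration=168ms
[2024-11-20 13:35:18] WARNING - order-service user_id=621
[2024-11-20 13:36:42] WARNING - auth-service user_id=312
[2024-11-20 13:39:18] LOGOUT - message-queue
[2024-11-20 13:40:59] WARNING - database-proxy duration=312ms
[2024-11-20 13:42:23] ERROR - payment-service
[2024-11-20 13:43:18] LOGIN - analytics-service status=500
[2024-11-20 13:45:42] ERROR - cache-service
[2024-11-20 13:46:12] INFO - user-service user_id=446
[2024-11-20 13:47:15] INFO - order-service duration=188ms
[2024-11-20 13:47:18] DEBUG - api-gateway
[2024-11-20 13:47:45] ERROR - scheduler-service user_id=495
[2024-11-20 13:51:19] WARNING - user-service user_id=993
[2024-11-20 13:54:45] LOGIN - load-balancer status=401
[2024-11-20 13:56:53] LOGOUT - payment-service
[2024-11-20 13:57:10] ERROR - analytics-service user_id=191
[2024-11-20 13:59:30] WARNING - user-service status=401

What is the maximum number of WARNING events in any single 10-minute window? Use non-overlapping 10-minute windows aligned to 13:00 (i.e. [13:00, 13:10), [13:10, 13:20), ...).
5

To find the burst window:

1. Divide the log period into non-overlapping 10-minute windows starting at 13:00
2. Count WARNING events in each window
3. Find the window with maximum count
4. Maximum events in a window: 5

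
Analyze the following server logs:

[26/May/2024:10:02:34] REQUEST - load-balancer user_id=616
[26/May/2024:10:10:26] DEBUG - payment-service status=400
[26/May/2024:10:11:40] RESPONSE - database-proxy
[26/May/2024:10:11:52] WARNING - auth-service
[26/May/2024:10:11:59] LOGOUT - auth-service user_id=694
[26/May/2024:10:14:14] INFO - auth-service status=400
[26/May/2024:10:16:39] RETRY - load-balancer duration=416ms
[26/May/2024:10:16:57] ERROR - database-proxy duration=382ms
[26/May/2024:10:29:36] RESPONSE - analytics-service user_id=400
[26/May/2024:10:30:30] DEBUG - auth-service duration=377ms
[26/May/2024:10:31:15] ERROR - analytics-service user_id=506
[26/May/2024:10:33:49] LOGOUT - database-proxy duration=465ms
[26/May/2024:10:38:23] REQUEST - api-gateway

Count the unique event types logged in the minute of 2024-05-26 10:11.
3

To count unique event types:

1. Filter events in the minute starting at 2024-05-26 10:11
2. Extract event types from matching entries
3. Count unique types: 3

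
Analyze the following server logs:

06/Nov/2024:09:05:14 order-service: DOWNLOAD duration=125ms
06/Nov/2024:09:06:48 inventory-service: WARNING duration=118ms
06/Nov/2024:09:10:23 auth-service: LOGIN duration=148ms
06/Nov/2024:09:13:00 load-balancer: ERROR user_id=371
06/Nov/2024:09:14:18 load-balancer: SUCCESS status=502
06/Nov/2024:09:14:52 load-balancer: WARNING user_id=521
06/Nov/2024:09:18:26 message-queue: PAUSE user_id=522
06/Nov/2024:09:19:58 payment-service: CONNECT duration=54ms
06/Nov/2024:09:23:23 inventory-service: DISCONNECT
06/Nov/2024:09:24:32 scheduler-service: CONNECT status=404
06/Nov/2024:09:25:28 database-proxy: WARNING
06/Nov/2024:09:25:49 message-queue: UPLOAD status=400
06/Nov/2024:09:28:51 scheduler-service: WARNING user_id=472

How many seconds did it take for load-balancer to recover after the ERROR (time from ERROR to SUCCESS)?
78

To calculate recovery time:

1. Find ERROR event for load-balancer: 06/Nov/2024:09:13:00
2. Find next SUCCESS event for load-balancer: 06/Nov/2024:09:14:18
3. Recovery time: 06/Nov/2024:09:14:18 - 06/Nov/2024:09:13:00 = 78 seconds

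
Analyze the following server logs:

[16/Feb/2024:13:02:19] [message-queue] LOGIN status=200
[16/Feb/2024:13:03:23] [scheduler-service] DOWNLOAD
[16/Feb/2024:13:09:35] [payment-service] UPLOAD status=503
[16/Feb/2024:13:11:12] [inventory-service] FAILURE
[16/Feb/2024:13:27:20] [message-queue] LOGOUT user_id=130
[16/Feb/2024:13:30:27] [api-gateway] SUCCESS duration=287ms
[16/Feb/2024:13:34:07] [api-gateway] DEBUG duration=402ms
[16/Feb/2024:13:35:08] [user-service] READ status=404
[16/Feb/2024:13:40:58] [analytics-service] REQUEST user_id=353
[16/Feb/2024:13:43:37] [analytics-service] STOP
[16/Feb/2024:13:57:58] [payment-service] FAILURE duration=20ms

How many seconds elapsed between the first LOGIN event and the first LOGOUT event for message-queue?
1501

To find the time between events:

1. Locate the first LOGIN event for message-queue: 16/Feb/2024:13:02:19
2. Locate the first LOGOUT event for message-queue: 16/Feb/2024:13:27:20
3. Calculate the difference: 16/Feb/2024:13:27:20 - 16/Feb/2024:13:02:19 = 1501 seconds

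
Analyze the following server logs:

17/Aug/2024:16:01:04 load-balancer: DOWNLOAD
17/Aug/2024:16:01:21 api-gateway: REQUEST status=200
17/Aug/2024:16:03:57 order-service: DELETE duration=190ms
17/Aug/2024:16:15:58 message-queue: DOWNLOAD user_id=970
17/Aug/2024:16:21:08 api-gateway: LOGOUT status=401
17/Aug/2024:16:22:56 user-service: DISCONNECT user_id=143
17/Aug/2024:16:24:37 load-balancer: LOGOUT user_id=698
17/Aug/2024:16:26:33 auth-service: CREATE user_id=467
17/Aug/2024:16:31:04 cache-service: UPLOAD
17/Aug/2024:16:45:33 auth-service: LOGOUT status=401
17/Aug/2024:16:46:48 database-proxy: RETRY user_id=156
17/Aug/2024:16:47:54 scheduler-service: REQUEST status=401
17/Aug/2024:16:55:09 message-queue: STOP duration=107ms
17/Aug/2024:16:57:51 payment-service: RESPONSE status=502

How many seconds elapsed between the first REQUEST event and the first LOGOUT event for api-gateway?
1187

To find the time between events:

1. Locate the first REQUEST event for api-gateway: 17/Aug/2024:16:01:21
2. Locate the first LOGOUT event for api-gateway: 17/Aug/2024:16:21:08
3. Calculate the difference: 17/Aug/2024:16:21:08 - 17/Aug/2024:16:01:21 = 1187 seconds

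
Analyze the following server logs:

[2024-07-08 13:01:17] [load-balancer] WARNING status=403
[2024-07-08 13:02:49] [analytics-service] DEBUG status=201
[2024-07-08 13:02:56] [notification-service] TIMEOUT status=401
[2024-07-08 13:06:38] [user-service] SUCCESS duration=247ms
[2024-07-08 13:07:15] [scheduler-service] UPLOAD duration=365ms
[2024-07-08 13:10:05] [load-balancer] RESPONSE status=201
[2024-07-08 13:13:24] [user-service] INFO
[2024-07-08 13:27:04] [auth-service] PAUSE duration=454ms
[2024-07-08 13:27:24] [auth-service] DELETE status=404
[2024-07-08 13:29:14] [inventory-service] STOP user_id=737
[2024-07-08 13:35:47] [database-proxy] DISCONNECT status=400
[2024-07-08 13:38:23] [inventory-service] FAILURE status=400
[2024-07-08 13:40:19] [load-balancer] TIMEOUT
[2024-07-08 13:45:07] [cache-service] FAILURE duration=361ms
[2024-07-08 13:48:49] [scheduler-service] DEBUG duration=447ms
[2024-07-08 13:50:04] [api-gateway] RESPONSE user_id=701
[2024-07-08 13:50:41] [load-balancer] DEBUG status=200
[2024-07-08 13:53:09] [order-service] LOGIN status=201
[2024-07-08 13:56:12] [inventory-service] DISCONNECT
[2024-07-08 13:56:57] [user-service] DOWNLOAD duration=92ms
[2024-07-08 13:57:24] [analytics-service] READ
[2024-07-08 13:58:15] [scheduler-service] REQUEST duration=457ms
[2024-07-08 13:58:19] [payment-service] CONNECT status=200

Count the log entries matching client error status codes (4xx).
5

To find matching entries:

1. Pattern to match: client error status codes (4xx)
2. Scan each log entry for the pattern
3. Count matches: 5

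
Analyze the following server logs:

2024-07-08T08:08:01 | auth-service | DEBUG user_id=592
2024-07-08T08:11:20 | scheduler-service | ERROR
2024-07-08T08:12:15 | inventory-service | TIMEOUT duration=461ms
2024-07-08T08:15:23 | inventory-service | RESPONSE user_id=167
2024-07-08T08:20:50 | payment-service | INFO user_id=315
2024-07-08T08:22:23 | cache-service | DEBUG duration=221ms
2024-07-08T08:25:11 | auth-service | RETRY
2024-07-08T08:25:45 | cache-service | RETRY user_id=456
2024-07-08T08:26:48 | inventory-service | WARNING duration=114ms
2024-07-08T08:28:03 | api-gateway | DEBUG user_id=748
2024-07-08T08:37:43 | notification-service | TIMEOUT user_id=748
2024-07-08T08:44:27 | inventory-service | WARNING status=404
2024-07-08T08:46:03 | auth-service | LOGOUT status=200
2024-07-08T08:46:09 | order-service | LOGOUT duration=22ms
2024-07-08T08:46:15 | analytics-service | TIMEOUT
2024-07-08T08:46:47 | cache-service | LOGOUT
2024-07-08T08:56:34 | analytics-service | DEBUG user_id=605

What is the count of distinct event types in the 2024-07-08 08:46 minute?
2

To count unique event types:

1. Filter events in the minute starting at 2024-07-08 08:46
2. Extract event types from matching entries
3. Count unique types: 2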